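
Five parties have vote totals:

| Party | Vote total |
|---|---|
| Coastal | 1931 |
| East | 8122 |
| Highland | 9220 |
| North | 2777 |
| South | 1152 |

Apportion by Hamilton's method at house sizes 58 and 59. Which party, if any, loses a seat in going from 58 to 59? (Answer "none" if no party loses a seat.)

At 58 seats: Coastal 5, East 20, Highland 23, North 7, South 3.
At 59 seats: Coastal 5, East 21, Highland 23, North 7, South 3.
No party's allocation decreased.

none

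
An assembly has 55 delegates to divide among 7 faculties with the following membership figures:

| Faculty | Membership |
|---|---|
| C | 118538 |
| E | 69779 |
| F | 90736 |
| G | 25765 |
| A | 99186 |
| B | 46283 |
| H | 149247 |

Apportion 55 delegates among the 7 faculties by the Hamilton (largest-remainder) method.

C: 11, E: 7, F: 8, G: 2, A: 9, B: 4, H: 14

Total 599534; standard divisor 599534/55 ≈ 10900.618.
Standard quotas: C 10.8744, E 6.4014, F 8.3239, G 2.3636, A 9.0991, B 4.2459, H 13.6916.
Lower quotas: C 10, E 6, F 8, G 2, A 9, B 4, H 13 (sum 52, leaving 3 seats).
Remainders in descending order: C 0.8744, H 0.6916, E 0.4014, G 0.3636, F 0.3239, B 0.2459, A 0.0991.
The surplus seats go to C, H, E.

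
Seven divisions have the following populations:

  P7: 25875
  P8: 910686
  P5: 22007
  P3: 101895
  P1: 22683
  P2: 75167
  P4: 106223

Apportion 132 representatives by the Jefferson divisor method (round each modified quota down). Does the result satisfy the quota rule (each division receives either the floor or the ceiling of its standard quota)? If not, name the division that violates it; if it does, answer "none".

P8

Standard quotas: P7 2.701, P8 95.063, P5 2.297, P3 10.636, P1 2.368, P2 7.846, P4 11.088.
Jefferson allocation: P7 2, P8 97, P5 2, P3 10, P1 2, P2 8, P4 11.
P8 has quota 95.063 (lower 95, upper 96) but receives 97 — outside the quota interval.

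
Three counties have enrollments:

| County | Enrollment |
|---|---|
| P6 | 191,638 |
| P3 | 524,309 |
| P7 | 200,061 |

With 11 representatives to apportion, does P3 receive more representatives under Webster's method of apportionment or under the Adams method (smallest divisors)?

Webster

Webster: P6 2, P3 7, P7 2.
Adams: P6 2, P3 6, P7 3.
P3 gets 7 under Webster and 6 under Adams.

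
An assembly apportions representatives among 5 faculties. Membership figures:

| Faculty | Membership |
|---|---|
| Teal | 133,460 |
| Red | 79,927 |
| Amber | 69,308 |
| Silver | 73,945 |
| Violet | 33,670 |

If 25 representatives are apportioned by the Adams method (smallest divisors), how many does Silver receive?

5

Standard divisor 390310/25 ≈ 15612.4; standard quotas: Teal 8.548, Red 5.119, Amber 4.439, Silver 4.736, Violet 2.157.
Rounding up gives 9, 6, 5, 5, 3 = 28 seats, so the divisor must be adjusted.
With modified divisor 17100: modified quotas Teal 7.805, Red 4.674, Amber 4.053, Silver 4.324, Violet 1.969.
Rounding up: Teal 8, Red 5, Amber 5, Silver 5, Violet 2 (total 25).
Silver receives 5.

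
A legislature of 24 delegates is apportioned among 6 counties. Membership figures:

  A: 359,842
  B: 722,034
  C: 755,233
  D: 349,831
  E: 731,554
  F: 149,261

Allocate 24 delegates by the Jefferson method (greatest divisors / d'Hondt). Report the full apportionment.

A=3, B=6, C=6, D=2, E=6, F=1

Standard divisor 3067755/24 ≈ 127823.125; standard quotas: A 2.815, B 5.649, C 5.908, D 2.737, E 5.723, F 1.168.
Rounding down gives 2, 5, 5, 2, 5, 1 = 20 seats, so the divisor must be adjusted.
With modified divisor 118300: modified quotas A 3.042, B 6.103, C 6.384, D 2.957, E 6.184, F 1.262.
Rounding down: A 3, B 6, C 6, D 2, E 6, F 1 (total 24).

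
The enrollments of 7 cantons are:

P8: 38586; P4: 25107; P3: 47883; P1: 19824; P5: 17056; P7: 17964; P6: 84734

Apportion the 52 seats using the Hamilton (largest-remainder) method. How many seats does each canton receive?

Standard divisor: 251154 ÷ 52 ≈ 4829.885.
Standard quotas: P8 7.9890, P4 5.1983, P3 9.9139, P1 4.1044, P5 3.5313, P7 3.7193, P6 17.5437.
Lower quotas: P8 7, P4 5, P3 9, P1 4, P5 3, P7 3, P6 17 (sum 48, leaving 4 seats).
Remainders in descending order: P8 0.9890, P3 0.9139, P7 0.7193, P6 0.5437, P5 0.5313, P4 0.1983, P1 0.1044.
Largest remainders: P8, P3, P7, P6 receive the extra seats.

P8 8, P4 5, P3 10, P1 4, P5 3, P7 4, P6 18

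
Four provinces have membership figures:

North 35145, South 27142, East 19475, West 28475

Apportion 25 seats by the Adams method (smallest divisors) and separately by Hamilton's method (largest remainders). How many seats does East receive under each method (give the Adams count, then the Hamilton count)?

Adams: North 8, South 6, East 5, West 6.
Hamilton: North 8, South 6, East 4, West 7.
East gets 5 under Adams and 4 under Hamilton.

5 and 4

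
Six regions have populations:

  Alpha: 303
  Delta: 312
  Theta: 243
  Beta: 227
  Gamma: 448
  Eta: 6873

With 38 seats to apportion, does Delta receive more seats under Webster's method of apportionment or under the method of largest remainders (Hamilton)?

Webster: Alpha 1, Delta 1, Theta 1, Beta 1, Gamma 2, Eta 32.
Hamilton: Alpha 1, Delta 2, Theta 1, Beta 1, Gamma 2, Eta 31.
Delta gets 1 under Webster and 2 under Hamilton.

Hamilton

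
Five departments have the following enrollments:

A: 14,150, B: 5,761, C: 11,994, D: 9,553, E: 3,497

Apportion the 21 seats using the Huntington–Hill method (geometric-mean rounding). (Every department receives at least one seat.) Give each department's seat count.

A=6, B=3, C=6, D=4, E=2

With divisor 2187: modified quotas A 6.470, B 2.634, C 5.484, D 4.368, E 1.599.
Geometric-mean thresholds: A √(6·7)=6.481, B √(2·3)=2.449, C √(5·6)=5.477, D √(4·5)=4.472, E √(1·2)=1.414.
Each quota rounded against its threshold gives A 6, B 3, C 6, D 4, E 2 (total 21).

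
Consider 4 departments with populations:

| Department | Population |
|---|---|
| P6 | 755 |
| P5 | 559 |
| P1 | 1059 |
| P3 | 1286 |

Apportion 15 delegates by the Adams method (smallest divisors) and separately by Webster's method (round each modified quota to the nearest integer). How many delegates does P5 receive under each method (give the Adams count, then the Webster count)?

Adams: P6 3, P5 3, P1 4, P3 5.
Webster: P6 3, P5 2, P1 5, P3 5.
P5 gets 3 under Adams and 2 under Webster.

3 and 2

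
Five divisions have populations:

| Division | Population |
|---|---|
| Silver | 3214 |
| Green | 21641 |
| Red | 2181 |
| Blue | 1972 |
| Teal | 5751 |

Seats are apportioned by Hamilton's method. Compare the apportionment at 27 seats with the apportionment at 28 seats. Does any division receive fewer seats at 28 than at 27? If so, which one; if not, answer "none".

Blue

At 27 seats: Silver 2, Green 17, Red 2, Blue 2, Teal 4.
At 28 seats: Silver 3, Green 17, Red 2, Blue 1, Teal 5.
Blue drops from 2 to 1.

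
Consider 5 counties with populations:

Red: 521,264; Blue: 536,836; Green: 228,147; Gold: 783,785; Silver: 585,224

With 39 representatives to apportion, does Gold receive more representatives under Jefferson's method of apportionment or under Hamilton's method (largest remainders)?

Jefferson

Jefferson: Red 8, Blue 8, Green 3, Gold 12, Silver 8.
Hamilton: Red 8, Blue 8, Green 3, Gold 11, Silver 9.
Gold gets 12 under Jefferson and 11 under Hamilton.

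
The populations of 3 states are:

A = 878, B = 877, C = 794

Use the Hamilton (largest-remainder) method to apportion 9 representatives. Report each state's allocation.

The standard divisor is 2549/9 ≈ 283.222.
Standard quotas: A 3.100, B 3.097, C 2.803.
Lower quotas: A 3, B 3, C 2 (sum 8, leaving 1 seat).
Remainders in descending order: C 0.803, A 0.100, B 0.097.
The surplus seat goes to C.

A=3, B=3, C=3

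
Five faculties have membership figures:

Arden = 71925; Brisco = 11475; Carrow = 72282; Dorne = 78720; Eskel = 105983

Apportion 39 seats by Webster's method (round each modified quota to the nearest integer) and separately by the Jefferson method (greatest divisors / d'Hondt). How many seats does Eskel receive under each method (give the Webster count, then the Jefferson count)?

12 and 13

Webster: Arden 8, Brisco 1, Carrow 9, Dorne 9, Eskel 12.
Jefferson: Arden 8, Brisco 1, Carrow 8, Dorne 9, Eskel 13.
Eskel gets 12 under Webster and 13 under Jefferson.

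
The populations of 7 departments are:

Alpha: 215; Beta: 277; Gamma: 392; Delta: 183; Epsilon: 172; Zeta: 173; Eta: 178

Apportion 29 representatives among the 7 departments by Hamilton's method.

Alpha=4, Beta=5, Gamma=7, Delta=4, Epsilon=3, Zeta=3, Eta=3

Total 1590; standard divisor 1590/29 ≈ 54.828.
Standard quotas: Alpha 3.921, Beta 5.052, Gamma 7.150, Delta 3.338, Epsilon 3.137, Zeta 3.155, Eta 3.247.
Lower quotas: Alpha 3, Beta 5, Gamma 7, Delta 3, Epsilon 3, Zeta 3, Eta 3 (sum 27, leaving 2 seats).
Remainders in descending order: Alpha 0.921, Delta 0.338, Eta 0.247, Zeta 0.155, Gamma 0.150, Epsilon 0.137, Beta 0.052.
The surplus seats go to Alpha, Delta.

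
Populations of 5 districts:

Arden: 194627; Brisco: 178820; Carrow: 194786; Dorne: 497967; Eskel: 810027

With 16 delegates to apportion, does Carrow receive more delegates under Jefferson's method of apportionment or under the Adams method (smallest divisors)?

Adams

Jefferson: Arden 1, Brisco 1, Carrow 1, Dorne 5, Eskel 8.
Adams: Arden 2, Brisco 2, Carrow 2, Dorne 4, Eskel 6.
Carrow gets 1 under Jefferson and 2 under Adams.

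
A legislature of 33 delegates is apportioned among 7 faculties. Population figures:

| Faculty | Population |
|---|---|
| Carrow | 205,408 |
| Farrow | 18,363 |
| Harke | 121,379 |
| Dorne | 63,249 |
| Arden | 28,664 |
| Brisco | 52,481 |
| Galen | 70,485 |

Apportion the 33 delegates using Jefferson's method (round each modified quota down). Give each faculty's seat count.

Standard divisor 560029/33 ≈ 16970.576; standard quotas: Carrow 12.104, Farrow 1.082, Harke 7.152, Dorne 3.727, Arden 1.689, Brisco 3.092, Galen 4.153.
Rounding down gives 12, 1, 7, 3, 1, 3, 4 = 31 seats, so the divisor must be adjusted.
With modified divisor 15500: modified quotas Carrow 13.252, Farrow 1.185, Harke 7.831, Dorne 4.081, Arden 1.849, Brisco 3.386, Galen 4.547.
Rounding down: Carrow 13, Farrow 1, Harke 7, Dorne 4, Arden 1, Brisco 3, Galen 4 (total 33).

Carrow=13, Farrow=1, Harke=7, Dorne=4, Arden=1, Brisco=3, Galen=4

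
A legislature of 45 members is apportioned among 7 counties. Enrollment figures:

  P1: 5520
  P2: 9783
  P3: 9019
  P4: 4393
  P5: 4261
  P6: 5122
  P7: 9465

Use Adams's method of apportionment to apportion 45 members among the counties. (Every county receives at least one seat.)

P1 5; P2 9; P3 9; P4 4; P5 4; P6 5; P7 9

Standard divisor 47563/45 ≈ 1056.956; standard quotas: P1 5.223, P2 9.256, P3 8.533, P4 4.156, P5 4.031, P6 4.846, P7 8.955.
Rounding up gives 6, 10, 9, 5, 5, 5, 9 = 49 seats, so the divisor must be adjusted.
With modified divisor 1120: modified quotas P1 4.929, P2 8.735, P3 8.053, P4 3.922, P5 3.804, P6 4.573, P7 8.451.
Rounding up: P1 5, P2 9, P3 9, P4 4, P5 4, P6 5, P7 9 (total 45).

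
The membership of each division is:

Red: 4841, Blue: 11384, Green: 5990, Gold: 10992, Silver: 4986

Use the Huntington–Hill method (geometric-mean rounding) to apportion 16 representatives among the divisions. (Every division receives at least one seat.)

With divisor 2452: modified quotas Red 1.974, Blue 4.643, Green 2.443, Gold 4.483, Silver 2.033.
Geometric-mean thresholds: Red √(1·2)=1.414, Blue √(4·5)=4.472, Green √(2·3)=2.449, Gold √(4·5)=4.472, Silver √(2·3)=2.449.
Each quota rounded against its threshold gives Red 2, Blue 5, Green 2, Gold 5, Silver 2 (total 16).

Red 2, Blue 5, Green 2, Gold 5, Silver 2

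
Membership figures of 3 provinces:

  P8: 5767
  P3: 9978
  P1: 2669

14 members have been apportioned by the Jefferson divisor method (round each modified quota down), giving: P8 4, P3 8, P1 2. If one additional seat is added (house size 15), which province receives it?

Priority for the next seat is population ÷ (current seats + 1).
Priorities: P8 1153.400, P3 1108.667, P1 889.667.
Highest priority: P8.

P8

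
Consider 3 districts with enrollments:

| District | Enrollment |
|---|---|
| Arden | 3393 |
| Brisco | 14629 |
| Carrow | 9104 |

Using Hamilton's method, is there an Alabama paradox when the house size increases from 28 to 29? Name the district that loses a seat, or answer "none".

At 28 seats: Arden 4, Brisco 15, Carrow 9.
At 29 seats: Arden 3, Brisco 16, Carrow 10.
Arden drops from 4 to 3.

Arden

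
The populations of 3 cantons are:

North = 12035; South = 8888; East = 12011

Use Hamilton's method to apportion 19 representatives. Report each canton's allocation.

Total 32934; standard divisor 32934/19 ≈ 1733.368.
Standard quotas: North 6.9431, South 5.1276, East 6.9293.
Lower quotas: North 6, South 5, East 6 (sum 17, leaving 2 seats).
Remainders in descending order: North 0.9431, East 0.9293, South 0.1276.
Largest remainders: North, East receive the extra seats.

North 7, South 5, East 7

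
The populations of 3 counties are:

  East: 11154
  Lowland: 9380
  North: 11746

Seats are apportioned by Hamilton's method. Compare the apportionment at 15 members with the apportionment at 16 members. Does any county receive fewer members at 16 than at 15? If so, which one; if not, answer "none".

At 15 seats: East 5, Lowland 4, North 6.
At 16 seats: East 5, Lowland 5, North 6.
No county's allocation decreased.

none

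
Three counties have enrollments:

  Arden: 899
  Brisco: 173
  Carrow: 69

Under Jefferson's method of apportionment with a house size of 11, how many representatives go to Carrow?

0

Standard divisor 1141/11 ≈ 103.727; standard quotas: Arden 8.667, Brisco 1.668, Carrow 0.665.
Rounding down gives 8, 1, 0 = 9 seats, so the divisor must be adjusted.
With modified divisor 88: modified quotas Arden 10.216, Brisco 1.966, Carrow 0.784.
Rounding down: Arden 10, Brisco 1, Carrow 0 (total 11).
Carrow receives 0.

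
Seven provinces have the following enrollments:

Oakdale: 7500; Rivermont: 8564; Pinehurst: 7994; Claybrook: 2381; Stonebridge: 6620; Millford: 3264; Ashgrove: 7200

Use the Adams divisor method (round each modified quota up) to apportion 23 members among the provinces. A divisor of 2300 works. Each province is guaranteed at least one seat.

Oakdale=4; Rivermont=4; Pinehurst=4; Claybrook=2; Stonebridge=3; Millford=2; Ashgrove=4

With modified divisor 2300: modified quotas Oakdale 3.261, Rivermont 3.723, Pinehurst 3.476, Claybrook 1.035, Stonebridge 2.878, Millford 1.419, Ashgrove 3.130.
Rounding up: Oakdale 4, Rivermont 4, Pinehurst 4, Claybrook 2, Stonebridge 3, Millford 2, Ashgrove 4 (total 23).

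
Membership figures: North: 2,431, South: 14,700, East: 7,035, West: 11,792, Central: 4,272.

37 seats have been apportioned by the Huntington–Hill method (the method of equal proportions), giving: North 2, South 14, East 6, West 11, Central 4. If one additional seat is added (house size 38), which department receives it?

East

Priority for the next seat is population ÷ (√(s·(s+1))).
Priorities: North 992.452, South 1014.396, East 1085.524, West 1026.362, Central 955.248.
Highest priority: East.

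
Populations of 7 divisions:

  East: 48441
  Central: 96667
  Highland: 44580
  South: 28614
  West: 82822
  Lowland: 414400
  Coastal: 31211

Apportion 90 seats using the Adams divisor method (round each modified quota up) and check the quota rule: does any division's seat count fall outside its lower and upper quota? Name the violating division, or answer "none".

Lowland

Standard quotas: East 5.838, Central 11.651, Highland 5.373, South 3.449, West 9.982, Lowland 49.945, Coastal 3.762.
Adams allocation: East 6, Central 12, Highland 6, South 4, West 10, Lowland 48, Coastal 4.
Lowland has quota 49.945 (lower 49, upper 50) but receives 48 — outside the quota interval.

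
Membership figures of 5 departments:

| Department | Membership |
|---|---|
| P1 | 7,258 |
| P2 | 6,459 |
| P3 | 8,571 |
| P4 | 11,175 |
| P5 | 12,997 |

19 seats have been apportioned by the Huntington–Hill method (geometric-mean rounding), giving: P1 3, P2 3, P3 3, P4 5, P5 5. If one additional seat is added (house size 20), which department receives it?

P3

Priority for the next seat is population ÷ (√(s·(s+1))).
Priorities: P1 2095.204, P2 1864.553, P3 2474.235, P4 2040.267, P5 2372.917.
Highest priority: P3.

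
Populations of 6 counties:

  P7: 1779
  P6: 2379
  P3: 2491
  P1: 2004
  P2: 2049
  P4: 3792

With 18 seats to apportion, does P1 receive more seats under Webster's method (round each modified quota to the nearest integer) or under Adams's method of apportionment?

Adams

Webster: P7 2, P6 3, P3 3, P1 2, P2 3, P4 5.
Adams: P7 2, P6 3, P3 3, P1 3, P2 3, P4 4.
P1 gets 2 under Webster and 3 under Adams.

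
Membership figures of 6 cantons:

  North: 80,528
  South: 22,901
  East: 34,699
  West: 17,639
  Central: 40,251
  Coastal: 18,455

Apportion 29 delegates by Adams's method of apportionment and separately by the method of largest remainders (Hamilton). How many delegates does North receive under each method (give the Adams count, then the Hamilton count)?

Adams: North 10, South 3, East 5, West 3, Central 5, Coastal 3.
Hamilton: North 11, South 3, East 5, West 2, Central 5, Coastal 3.
North gets 10 under Adams and 11 under Hamilton.

10 and 11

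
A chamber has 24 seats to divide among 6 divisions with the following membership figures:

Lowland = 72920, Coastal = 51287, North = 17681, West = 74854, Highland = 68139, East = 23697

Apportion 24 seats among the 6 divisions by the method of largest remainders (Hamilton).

Standard divisor: 308578 ÷ 24 ≈ 12857.417.
Standard quotas: Lowland 5.6714, Coastal 3.9889, North 1.3752, West 5.8219, Highland 5.2996, East 1.8431.
Lower quotas: Lowland 5, Coastal 3, North 1, West 5, Highland 5, East 1 (sum 20, leaving 4 seats).
Remainders in descending order: Coastal 0.9889, East 0.8431, West 0.8219, Lowland 0.6714, North 0.3752, Highland 0.2996.
Largest remainders: Coastal, East, West, Lowland receive the extra seats.

Lowland 6, Coastal 4, North 1, West 6, Highland 5, East 2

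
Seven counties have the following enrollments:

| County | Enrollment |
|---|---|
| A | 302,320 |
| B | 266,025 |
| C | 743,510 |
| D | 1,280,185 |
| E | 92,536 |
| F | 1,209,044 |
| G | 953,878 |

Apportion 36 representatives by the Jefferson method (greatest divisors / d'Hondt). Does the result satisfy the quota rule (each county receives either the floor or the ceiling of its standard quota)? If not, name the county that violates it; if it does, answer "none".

Standard quotas: A 2.245, B 1.976, C 5.522, D 9.507, E 0.687, F 8.979, G 7.084.
Jefferson allocation: A 2, B 2, C 6, D 10, E 0, F 9, G 7.
Every allocation lies between the lower and upper quota.

none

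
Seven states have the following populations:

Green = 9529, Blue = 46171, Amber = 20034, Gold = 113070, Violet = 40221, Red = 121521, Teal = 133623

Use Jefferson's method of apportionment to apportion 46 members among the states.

Standard divisor 484169/46 ≈ 10525.413; standard quotas: Green 0.905, Blue 4.387, Amber 1.903, Gold 10.743, Violet 3.821, Red 11.545, Teal 12.695.
Rounding down gives 0, 4, 1, 10, 3, 11, 12 = 41 seats, so the divisor must be adjusted.
With modified divisor 9800: modified quotas Green 0.972, Blue 4.711, Amber 2.044, Gold 11.538, Violet 4.104, Red 12.400, Teal 13.635.
Rounding down: Green 0, Blue 4, Amber 2, Gold 11, Violet 4, Red 12, Teal 13 (total 46).

Green: 0, Blue: 4, Amber: 2, Gold: 11, Violet: 4, Red: 12, Teal: 13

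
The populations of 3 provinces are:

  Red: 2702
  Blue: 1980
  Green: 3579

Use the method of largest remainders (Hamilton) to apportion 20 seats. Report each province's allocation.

The standard divisor is 8261/20 ≈ 413.05.
Standard quotas: Red 6.542, Blue 4.794, Green 8.665.
Lower quotas: Red 6, Blue 4, Green 8 (sum 18, leaving 2 seats).
Remainders in descending order: Blue 0.794, Green 0.665, Red 0.542.
The surplus seats go to Blue, Green.

Red 6, Blue 5, Green 9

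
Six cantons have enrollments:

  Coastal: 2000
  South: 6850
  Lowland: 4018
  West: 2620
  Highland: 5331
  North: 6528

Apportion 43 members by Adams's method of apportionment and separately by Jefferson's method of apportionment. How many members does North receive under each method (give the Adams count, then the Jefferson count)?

10 and 11

Adams: Coastal 3, South 11, Lowland 7, West 4, Highland 8, North 10.
Jefferson: Coastal 3, South 11, Lowland 6, West 4, Highland 8, North 11.
North gets 10 under Adams and 11 under Jefferson.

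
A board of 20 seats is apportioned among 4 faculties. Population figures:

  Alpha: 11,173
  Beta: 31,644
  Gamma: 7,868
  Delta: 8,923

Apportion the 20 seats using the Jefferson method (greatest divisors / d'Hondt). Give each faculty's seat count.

Standard divisor 59608/20 ≈ 2980.4; standard quotas: Alpha 3.749, Beta 10.617, Gamma 2.640, Delta 2.994.
Rounding down gives 3, 10, 2, 2 = 17 seats, so the divisor must be adjusted.
With modified divisor 2700: modified quotas Alpha 4.138, Beta 11.720, Gamma 2.914, Delta 3.305.
Rounding down: Alpha 4, Beta 11, Gamma 2, Delta 3 (total 20).

Alpha: 4; Beta: 11; Gamma: 2; Delta: 3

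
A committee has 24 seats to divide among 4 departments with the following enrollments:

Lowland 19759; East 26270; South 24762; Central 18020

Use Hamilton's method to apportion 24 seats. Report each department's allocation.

Standard divisor: 88811 ÷ 24 ≈ 3700.458.
Standard quotas: Lowland 5.3396, East 7.0991, South 6.6916, Central 4.8697.
Lower quotas: Lowland 5, East 7, South 6, Central 4 (sum 22, leaving 2 seats).
Remainders in descending order: Central 0.8697, South 0.6916, Lowland 0.3396, East 0.0991.
The surplus seats go to Central, South.

Lowland: 5; East: 7; South: 7; Central: 5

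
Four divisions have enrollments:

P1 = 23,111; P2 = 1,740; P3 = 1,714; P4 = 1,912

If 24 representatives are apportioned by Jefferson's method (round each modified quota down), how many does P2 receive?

Standard divisor 28477/24 ≈ 1186.542; standard quotas: P1 19.478, P2 1.466, P3 1.445, P4 1.611.
Rounding down gives 19, 1, 1, 1 = 22 seats, so the divisor must be adjusted.
With modified divisor 1080: modified quotas P1 21.399, P2 1.611, P3 1.587, P4 1.770.
Rounding down: P1 21, P2 1, P3 1, P4 1 (total 24).
P2 receives 1.

1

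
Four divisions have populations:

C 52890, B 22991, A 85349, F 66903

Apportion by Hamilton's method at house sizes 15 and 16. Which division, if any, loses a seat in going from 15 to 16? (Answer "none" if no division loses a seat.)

B

At 15 seats: C 3, B 2, A 6, F 4.
At 16 seats: C 4, B 1, A 6, F 5.
B drops from 2 to 1.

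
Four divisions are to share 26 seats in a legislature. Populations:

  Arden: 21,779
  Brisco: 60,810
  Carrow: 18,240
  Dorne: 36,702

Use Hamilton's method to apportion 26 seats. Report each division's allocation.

Arden: 4, Brisco: 12, Carrow: 3, Dorne: 7

Total 137531; standard divisor 137531/26 ≈ 5289.654.
Standard quotas: Arden 4.1173, Brisco 11.4960, Carrow 3.4482, Dorne 6.9385.
Lower quotas: Arden 4, Brisco 11, Carrow 3, Dorne 6 (sum 24, leaving 2 seats).
Remainders in descending order: Dorne 0.9385, Brisco 0.4960, Carrow 0.4482, Arden 0.1173.
The surplus seats go to Dorne, Brisco.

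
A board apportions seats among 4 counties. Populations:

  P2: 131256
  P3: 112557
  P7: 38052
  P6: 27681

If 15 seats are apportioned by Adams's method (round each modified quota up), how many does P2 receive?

Standard divisor 309546/15 ≈ 20636.4; standard quotas: P2 6.360, P3 5.454, P7 1.844, P6 1.341.
Rounding up gives 7, 6, 2, 2 = 17 seats, so the divisor must be adjusted.
With modified divisor 24400: modified quotas P2 5.379, P3 4.613, P7 1.560, P6 1.134.
Rounding up: P2 6, P3 5, P7 2, P6 2 (total 15).
P2 receives 6.

6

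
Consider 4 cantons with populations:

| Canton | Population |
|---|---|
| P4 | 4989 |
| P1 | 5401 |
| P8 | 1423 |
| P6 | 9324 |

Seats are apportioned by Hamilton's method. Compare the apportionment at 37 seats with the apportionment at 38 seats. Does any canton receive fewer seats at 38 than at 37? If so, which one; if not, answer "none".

P8

At 37 seats: P4 9, P1 9, P8 3, P6 16.
At 38 seats: P4 9, P1 10, P8 2, P6 17.
P8 drops from 3 to 2.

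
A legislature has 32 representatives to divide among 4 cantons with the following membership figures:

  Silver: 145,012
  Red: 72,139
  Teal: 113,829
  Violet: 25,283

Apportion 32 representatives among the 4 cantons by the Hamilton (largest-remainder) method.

Silver: 13, Red: 7, Teal: 10, Violet: 2

Standard divisor: 356263 ÷ 32 ≈ 11133.219.
Standard quotas: Silver 13.0252, Red 6.4796, Teal 10.2243, Violet 2.2710.
Lower quotas: Silver 13, Red 6, Teal 10, Violet 2 (sum 31, leaving 1 seat).
Remainders in descending order: Red 0.4796, Violet 0.2710, Teal 0.2243, Silver 0.0252.
The surplus seat goes to Red.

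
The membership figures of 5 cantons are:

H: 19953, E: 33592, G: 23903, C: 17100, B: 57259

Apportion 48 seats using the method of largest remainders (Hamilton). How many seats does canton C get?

The standard divisor is 151807/48 ≈ 3162.646.
Standard quotas: H 6.3090, E 10.6215, G 7.5579, C 5.4069, B 18.1048.
Lower quotas: H 6, E 10, G 7, C 5, B 18 (sum 46, leaving 2 seats).
Remainders in descending order: E 0.6215, G 0.5579, C 0.4069, H 0.3090, B 0.1048.
The surplus seats go to E, G.
C receives 5.

5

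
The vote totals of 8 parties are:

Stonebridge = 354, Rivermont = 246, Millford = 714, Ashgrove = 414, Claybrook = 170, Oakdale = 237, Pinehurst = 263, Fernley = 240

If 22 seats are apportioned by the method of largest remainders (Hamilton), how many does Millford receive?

6

The standard divisor is 2638/22 ≈ 119.909.
Standard quotas: Stonebridge 2.952, Rivermont 2.052, Millford 5.955, Ashgrove 3.453, Claybrook 1.418, Oakdale 1.976, Pinehurst 2.193, Fernley 2.002.
Lower quotas: Stonebridge 2, Rivermont 2, Millford 5, Ashgrove 3, Claybrook 1, Oakdale 1, Pinehurst 2, Fernley 2 (sum 18, leaving 4 seats).
Remainders in descending order: Oakdale 0.976, Millford 0.955, Stonebridge 0.952, Ashgrove 0.453, Claybrook 0.418, Pinehurst 0.193, Rivermont 0.052, Fernley 0.002.
The surplus seats go to Oakdale, Millford, Stonebridge, Ashgrove.
Millford receives 6.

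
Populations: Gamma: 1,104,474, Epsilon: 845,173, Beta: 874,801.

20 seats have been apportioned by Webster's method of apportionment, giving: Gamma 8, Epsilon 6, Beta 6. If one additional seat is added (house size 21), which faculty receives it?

Beta

Priority for the next seat is population ÷ (current seats + 0.5).
Priorities: Gamma 129938.118, Epsilon 130026.615, Beta 134584.769.
Highest priority: Beta.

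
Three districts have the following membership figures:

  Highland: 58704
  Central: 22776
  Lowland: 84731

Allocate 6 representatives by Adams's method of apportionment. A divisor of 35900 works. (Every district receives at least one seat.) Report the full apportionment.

With modified divisor 35900: modified quotas Highland 1.635, Central 0.634, Lowland 2.360.
Rounding up: Highland 2, Central 1, Lowland 3 (total 6).

Highland=2; Central=1; Lowland=3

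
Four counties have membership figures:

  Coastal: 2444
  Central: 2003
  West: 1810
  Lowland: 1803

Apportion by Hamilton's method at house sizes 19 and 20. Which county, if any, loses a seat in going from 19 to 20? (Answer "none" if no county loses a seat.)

At 19 seats: Coastal 6, Central 5, West 4, Lowland 4.
At 20 seats: Coastal 6, Central 5, West 5, Lowland 4.
No county's allocation decreased.

none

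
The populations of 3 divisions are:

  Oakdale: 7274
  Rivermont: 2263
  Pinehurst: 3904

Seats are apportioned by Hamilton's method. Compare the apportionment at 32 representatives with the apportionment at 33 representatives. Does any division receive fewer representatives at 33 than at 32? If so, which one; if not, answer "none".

At 32 seats: Oakdale 17, Rivermont 6, Pinehurst 9.
At 33 seats: Oakdale 18, Rivermont 5, Pinehurst 10.
Rivermont drops from 6 to 5.

Rivermont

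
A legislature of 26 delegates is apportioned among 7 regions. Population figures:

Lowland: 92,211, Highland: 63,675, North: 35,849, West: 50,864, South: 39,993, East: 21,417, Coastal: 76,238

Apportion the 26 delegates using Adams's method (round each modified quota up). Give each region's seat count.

Lowland=6, Highland=4, North=3, West=3, South=3, East=2, Coastal=5

Standard divisor 380247/26 ≈ 14624.885; standard quotas: Lowland 6.305, Highland 4.354, North 2.451, West 3.478, South 2.735, East 1.464, Coastal 5.213.
Rounding up gives 7, 5, 3, 4, 3, 2, 6 = 30 seats, so the divisor must be adjusted.
With modified divisor 17400: modified quotas Lowland 5.299, Highland 3.659, North 2.060, West 2.923, South 2.298, East 1.231, Coastal 4.381.
Rounding up: Lowland 6, Highland 4, North 3, West 3, South 3, East 2, Coastal 5 (total 26).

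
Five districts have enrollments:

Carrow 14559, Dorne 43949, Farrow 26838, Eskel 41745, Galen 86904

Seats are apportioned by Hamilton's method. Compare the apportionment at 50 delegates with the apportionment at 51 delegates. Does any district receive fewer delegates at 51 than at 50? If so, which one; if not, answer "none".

At 50 seats: Carrow 4, Dorne 10, Farrow 6, Eskel 10, Galen 20.
At 51 seats: Carrow 3, Dorne 11, Farrow 6, Eskel 10, Galen 21.
Carrow drops from 4 to 3.

Carrow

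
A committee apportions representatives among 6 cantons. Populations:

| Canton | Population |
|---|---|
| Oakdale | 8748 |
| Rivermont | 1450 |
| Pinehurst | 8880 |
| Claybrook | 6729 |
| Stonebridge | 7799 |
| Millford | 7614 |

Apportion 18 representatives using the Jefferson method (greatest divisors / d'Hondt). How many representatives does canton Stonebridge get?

4

Standard divisor 41220/18 ≈ 2290; standard quotas: Oakdale 3.820, Rivermont 0.633, Pinehurst 3.878, Claybrook 2.938, Stonebridge 3.406, Millford 3.325.
Rounding down gives 3, 0, 3, 2, 3, 3 = 14 seats, so the divisor must be adjusted.
With modified divisor 1930: modified quotas Oakdale 4.533, Rivermont 0.751, Pinehurst 4.601, Claybrook 3.487, Stonebridge 4.041, Millford 3.945.
Rounding down: Oakdale 4, Rivermont 0, Pinehurst 4, Claybrook 3, Stonebridge 4, Millford 3 (total 18).
Stonebridge receives 4.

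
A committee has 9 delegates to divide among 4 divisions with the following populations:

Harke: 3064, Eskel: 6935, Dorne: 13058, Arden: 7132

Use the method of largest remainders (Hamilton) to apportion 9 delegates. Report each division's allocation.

Harke: 1, Eskel: 2, Dorne: 4, Arden: 2

The standard divisor is 30189/9 ≈ 3354.333.
Standard quotas: Harke 0.9134, Eskel 2.0675, Dorne 3.8929, Arden 2.1262.
Lower quotas: Harke 0, Eskel 2, Dorne 3, Arden 2 (sum 7, leaving 2 seats).
Remainders in descending order: Harke 0.9134, Dorne 0.8929, Arden 0.1262, Eskel 0.0675.
Largest remainders: Harke, Dorne receive the extra seats.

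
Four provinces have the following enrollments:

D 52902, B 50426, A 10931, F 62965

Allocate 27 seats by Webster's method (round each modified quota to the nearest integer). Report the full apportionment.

Standard divisor 177224/27 ≈ 6563.852; standard quotas: D 8.060, B 7.682, A 1.665, F 9.593.
Rounding to the nearest integer gives 8, 8, 2, 10 = 28 seats, so the divisor must be adjusted.
With modified divisor 6700: modified quotas D 7.896, B 7.526, A 1.631, F 9.398.
Rounding to the nearest integer: D 8, B 8, A 2, F 9 (total 27).

D 8; B 8; A 2; F 9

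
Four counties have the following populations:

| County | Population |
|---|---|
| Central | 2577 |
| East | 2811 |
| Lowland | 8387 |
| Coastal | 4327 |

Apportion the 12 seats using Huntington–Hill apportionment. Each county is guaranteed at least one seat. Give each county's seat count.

Central=2, East=2, Lowland=5, Coastal=3

With divisor 1649: modified quotas Central 1.563, East 1.705, Lowland 5.086, Coastal 2.624.
Geometric-mean thresholds: Central √(1·2)=1.414, East √(1·2)=1.414, Lowland √(5·6)=5.477, Coastal √(2·3)=2.449.
Each quota rounded against its threshold gives Central 2, East 2, Lowland 5, Coastal 3 (total 12).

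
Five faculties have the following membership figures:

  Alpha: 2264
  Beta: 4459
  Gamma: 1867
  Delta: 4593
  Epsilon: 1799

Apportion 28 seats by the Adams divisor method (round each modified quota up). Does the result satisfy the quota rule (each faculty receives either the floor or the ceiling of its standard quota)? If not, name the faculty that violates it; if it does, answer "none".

none

Standard quotas: Alpha 4.231, Beta 8.333, Gamma 3.489, Delta 8.584, Epsilon 3.362.
Adams allocation: Alpha 4, Beta 8, Gamma 4, Delta 8, Epsilon 4.
Every allocation lies between the lower and upper quota.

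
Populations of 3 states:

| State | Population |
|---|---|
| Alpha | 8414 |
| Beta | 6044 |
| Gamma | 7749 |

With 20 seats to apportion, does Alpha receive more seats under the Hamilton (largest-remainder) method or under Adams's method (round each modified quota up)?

Hamilton

Hamilton: Alpha 8, Beta 5, Gamma 7.
Adams: Alpha 7, Beta 6, Gamma 7.
Alpha gets 8 under Hamilton and 7 under Adams.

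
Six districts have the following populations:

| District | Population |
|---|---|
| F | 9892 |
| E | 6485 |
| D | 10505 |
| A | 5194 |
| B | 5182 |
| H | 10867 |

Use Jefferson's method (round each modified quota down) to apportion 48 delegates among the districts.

F: 10, E: 6, D: 11, A: 5, B: 5, H: 11

Standard divisor 48125/48 ≈ 1002.604; standard quotas: F 9.866, E 6.468, D 10.478, A 5.181, B 5.169, H 10.839.
Rounding down gives 9, 6, 10, 5, 5, 10 = 45 seats, so the divisor must be adjusted.
With modified divisor 940: modified quotas F 10.523, E 6.899, D 11.176, A 5.526, B 5.513, H 11.561.
Rounding down: F 10, E 6, D 11, A 5, B 5, H 11 (total 48).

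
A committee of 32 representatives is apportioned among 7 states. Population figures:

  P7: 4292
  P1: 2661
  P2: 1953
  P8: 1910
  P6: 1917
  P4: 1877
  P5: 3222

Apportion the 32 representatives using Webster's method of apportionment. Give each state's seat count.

Standard divisor 17832/32 ≈ 557.25; standard quotas: P7 7.702, P1 4.775, P2 3.505, P8 3.428, P6 3.440, P4 3.368, P5 5.782.
Rounding to the nearest integer gives P7 8, P1 5, P2 4, P8 3, P6 3, P4 3, P5 6 — total 32, matching the house size, so no adjustment is needed.

P7 8, P1 5, P2 4, P8 3, P6 3, P4 3, P5 6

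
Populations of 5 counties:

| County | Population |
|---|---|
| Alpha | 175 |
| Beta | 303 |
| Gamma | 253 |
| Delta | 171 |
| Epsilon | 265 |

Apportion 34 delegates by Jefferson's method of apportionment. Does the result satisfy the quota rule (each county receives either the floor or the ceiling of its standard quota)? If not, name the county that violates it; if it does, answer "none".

none

Standard quotas: Alpha 5.099, Beta 8.828, Gamma 7.371, Delta 4.982, Epsilon 7.721.
Jefferson allocation: Alpha 5, Beta 9, Gamma 7, Delta 5, Epsilon 8.
Every allocation lies between the lower and upper quota.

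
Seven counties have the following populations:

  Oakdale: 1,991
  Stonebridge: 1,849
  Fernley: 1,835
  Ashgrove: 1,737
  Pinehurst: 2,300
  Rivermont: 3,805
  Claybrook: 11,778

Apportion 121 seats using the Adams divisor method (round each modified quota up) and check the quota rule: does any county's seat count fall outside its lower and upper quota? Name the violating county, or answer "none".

Claybrook

Standard quotas: Oakdale 9.524, Stonebridge 8.845, Fernley 8.778, Ashgrove 8.309, Pinehurst 11.002, Rivermont 18.201, Claybrook 56.341.
Adams allocation: Oakdale 10, Stonebridge 9, Fernley 9, Ashgrove 9, Pinehurst 11, Rivermont 18, Claybrook 55.
Claybrook has quota 56.341 (lower 56, upper 57) but receives 55 — outside the quota interval.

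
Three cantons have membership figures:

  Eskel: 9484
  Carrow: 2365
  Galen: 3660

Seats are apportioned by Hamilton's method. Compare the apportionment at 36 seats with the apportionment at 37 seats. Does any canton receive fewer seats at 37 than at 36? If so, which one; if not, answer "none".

none

At 36 seats: Eskel 22, Carrow 5, Galen 9.
At 37 seats: Eskel 22, Carrow 6, Galen 9.
No canton's allocation decreased.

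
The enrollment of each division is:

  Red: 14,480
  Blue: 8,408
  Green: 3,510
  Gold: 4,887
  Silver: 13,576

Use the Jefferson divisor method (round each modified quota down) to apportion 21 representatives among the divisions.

Standard divisor 44861/21 ≈ 2136.238; standard quotas: Red 6.778, Blue 3.936, Green 1.643, Gold 2.288, Silver 6.355.
Rounding down gives 6, 3, 1, 2, 6 = 18 seats, so the divisor must be adjusted.
With modified divisor 1900: modified quotas Red 7.621, Blue 4.425, Green 1.847, Gold 2.572, Silver 7.145.
Rounding down: Red 7, Blue 4, Green 1, Gold 2, Silver 7 (total 21).

Red: 7; Blue: 4; Green: 1; Gold: 2; Silver: 7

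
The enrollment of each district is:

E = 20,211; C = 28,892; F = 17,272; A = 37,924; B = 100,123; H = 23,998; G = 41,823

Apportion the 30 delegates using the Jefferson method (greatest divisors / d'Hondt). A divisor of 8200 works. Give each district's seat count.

E 2; C 3; F 2; A 4; B 12; H 2; G 5

With modified divisor 8200: modified quotas E 2.465, C 3.523, F 2.106, A 4.625, B 12.210, H 2.927, G 5.100.
Rounding down: E 2, C 3, F 2, A 4, B 12, H 2, G 5 (total 30).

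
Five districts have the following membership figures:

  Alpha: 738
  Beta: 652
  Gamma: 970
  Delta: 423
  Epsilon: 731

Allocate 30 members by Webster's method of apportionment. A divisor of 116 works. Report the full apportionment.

With modified divisor 116: modified quotas Alpha 6.362, Beta 5.621, Gamma 8.362, Delta 3.647, Epsilon 6.302.
Rounding to the nearest integer: Alpha 6, Beta 6, Gamma 8, Delta 4, Epsilon 6 (total 30).

Alpha 6; Beta 6; Gamma 8; Delta 4; Epsilon 6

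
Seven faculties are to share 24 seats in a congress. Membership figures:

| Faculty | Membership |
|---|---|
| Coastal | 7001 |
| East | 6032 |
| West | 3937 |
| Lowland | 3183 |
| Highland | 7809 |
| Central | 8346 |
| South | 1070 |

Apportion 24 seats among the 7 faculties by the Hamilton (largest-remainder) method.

Standard divisor: 37378 ÷ 24 ≈ 1557.417.
Standard quotas: Coastal 4.4953, East 3.8731, West 2.5279, Lowland 2.0438, Highland 5.0141, Central 5.3589, South 0.6870.
Lower quotas: Coastal 4, East 3, West 2, Lowland 2, Highland 5, Central 5, South 0 (sum 21, leaving 3 seats).
Remainders in descending order: East 0.8731, South 0.6870, West 0.5279, Coastal 0.4953, Central 0.3589, Lowland 0.0438, Highland 0.0141.
Largest remainders: East, South, West receive the extra seats.

Coastal 4, East 4, West 3, Lowland 2, Highland 5, Central 5, South 1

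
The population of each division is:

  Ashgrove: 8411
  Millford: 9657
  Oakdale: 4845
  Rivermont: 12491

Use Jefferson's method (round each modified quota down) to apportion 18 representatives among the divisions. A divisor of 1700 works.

With modified divisor 1700: modified quotas Ashgrove 4.948, Millford 5.681, Oakdale 2.850, Rivermont 7.348.
Rounding down: Ashgrove 4, Millford 5, Oakdale 2, Rivermont 7 (total 18).

Ashgrove 4, Millford 5, Oakdale 2, Rivermont 7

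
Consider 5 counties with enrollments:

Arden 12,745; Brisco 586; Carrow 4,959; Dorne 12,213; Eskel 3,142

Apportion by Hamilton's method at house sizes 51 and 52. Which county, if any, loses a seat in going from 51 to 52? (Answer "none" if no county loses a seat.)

At 51 seats: Arden 19, Brisco 1, Carrow 8, Dorne 18, Eskel 5.
At 52 seats: Arden 20, Brisco 1, Carrow 7, Dorne 19, Eskel 5.
Carrow drops from 8 to 7.

Carrow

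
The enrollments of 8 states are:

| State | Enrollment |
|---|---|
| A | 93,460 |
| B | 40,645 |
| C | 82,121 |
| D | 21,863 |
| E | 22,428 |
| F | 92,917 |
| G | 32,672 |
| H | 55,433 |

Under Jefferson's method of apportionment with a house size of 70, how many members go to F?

Standard divisor 441539/70 ≈ 6307.7; standard quotas: A 14.817, B 6.444, C 13.019, D 3.466, E 3.556, F 14.731, G 5.180, H 8.788.
Rounding down gives 14, 6, 13, 3, 3, 14, 5, 8 = 66 seats, so the divisor must be adjusted.
With modified divisor 5850: modified quotas A 15.976, B 6.948, C 14.038, D 3.737, E 3.834, F 15.883, G 5.585, H 9.476.
Rounding down: A 15, B 6, C 14, D 3, E 3, F 15, G 5, H 9 (total 70).
F receives 15.

15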